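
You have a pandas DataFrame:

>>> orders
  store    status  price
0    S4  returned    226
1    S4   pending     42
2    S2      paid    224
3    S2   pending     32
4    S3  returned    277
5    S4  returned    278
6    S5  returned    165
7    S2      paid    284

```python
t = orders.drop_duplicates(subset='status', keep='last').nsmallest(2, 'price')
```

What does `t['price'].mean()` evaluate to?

drop duplicate status (keep=last):
  store    status  price
3    S2   pending     32
6    S5  returned    165
7    S2      paid    284
take 2 rows with smallest price:
  store    status  price
3    S2   pending     32
6    S5  returned    165
mean of column 'price' → 98.5

98.5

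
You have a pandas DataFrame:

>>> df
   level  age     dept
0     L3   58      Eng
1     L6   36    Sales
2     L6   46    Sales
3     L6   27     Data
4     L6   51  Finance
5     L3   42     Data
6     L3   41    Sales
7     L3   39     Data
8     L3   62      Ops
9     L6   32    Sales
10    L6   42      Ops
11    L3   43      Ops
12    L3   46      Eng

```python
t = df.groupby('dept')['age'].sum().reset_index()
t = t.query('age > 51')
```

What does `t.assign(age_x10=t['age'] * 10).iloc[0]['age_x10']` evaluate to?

1080

group by dept, sum of age:
dept
Data       108
Eng        104
Finance     51
Ops        147
Sales      155
Name: age, dtype: int64
reset_index():
      dept  age
0     Data  108
1      Eng  104
2  Finance   51
3      Ops  147
4    Sales  155
filter rows where age > 51:
    dept  age
0   Data  108
1    Eng  104
3    Ops  147
4  Sales  155
add column age_x10 = t['age'] * 10:
    dept  age  age_x10
0   Data  108     1080
1    Eng  104     1040
3    Ops  147     1470
4  Sales  155     1550
So iloc[0]['age_x10'] = 1080.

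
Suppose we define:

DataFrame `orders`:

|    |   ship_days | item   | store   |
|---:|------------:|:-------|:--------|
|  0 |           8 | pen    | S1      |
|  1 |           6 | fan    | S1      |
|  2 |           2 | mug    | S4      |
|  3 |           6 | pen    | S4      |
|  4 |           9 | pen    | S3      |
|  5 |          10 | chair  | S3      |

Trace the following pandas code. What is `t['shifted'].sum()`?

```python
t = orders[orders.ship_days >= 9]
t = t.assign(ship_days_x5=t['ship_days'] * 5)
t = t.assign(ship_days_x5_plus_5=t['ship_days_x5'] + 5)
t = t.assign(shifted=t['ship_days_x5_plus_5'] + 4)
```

113

filter rows where ship_days >= 9:
   ship_days   item store
4          9    pen    S3
5         10  chair    S3
add column ship_days_x5 = t['ship_days'] * 5:
   ship_days   item store  ship_days_x5
4          9    pen    S3            45
5         10  chair    S3            50
add column ship_days_x5_plus_5 = t['ship_days_x5'] + 5:
   ship_days   item store  ship_days_x5  ship_days_x5_plus_5
4          9    pen    S3            45                   50
5         10  chair    S3            50                   55
add column shifted = t['ship_days_x5_plus_5'] + 4:
   ship_days   item store  ship_days_x5  ship_days_x5_plus_5  shifted
4          9    pen    S3            45                   50       54
5         10  chair    S3            50                   55       59
The sum of column 'shifted' is 113.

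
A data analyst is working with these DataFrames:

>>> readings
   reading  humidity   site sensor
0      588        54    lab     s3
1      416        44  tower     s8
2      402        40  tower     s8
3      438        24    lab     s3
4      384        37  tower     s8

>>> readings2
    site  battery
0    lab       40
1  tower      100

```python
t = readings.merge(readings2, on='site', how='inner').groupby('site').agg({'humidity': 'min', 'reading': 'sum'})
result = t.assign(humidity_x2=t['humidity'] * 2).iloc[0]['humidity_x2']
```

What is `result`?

48

merge on 'site' (how='inner') → 5 rows:
   reading  humidity   site sensor  battery
0      588        54    lab     s3       40
1      416        44  tower     s8      100
2      402        40  tower     s8      100
3      438        24    lab     s3       40
4      384        37  tower     s8      100
group by site: min(humidity), sum(reading):
       humidity  reading
site                    
lab          24     1026
tower        37     1202
add column humidity_x2 = t['humidity'] * 2:
       humidity  reading  humidity_x2
site                                 
lab          24     1026           48
tower        37     1202           74
value at position 0, column 'humidity_x2' → 48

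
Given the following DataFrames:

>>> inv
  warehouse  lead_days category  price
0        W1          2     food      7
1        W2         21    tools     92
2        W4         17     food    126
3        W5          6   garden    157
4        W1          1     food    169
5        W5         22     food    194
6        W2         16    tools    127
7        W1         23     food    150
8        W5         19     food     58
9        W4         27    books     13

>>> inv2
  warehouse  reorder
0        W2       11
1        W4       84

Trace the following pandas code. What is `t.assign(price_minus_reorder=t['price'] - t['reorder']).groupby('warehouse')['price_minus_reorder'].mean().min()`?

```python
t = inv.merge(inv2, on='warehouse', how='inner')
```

merge on 'warehouse' (how='inner') → 4 rows:
  warehouse  lead_days category  price  reorder
0        W2         21    tools     92       11
1        W4         17     food    126       84
2        W2         16    tools    127       11
3        W4         27    books     13       84
add column price_minus_reorder = t['price'] - t['reorder']:
  warehouse  lead_days category  price  reorder  price_minus_reorder
0        W2         21    tools     92       11                   81
1        W4         17     food    126       84                   42
2        W2         16    tools    127       11                  116
3        W4         27    books     13       84                  -71
group by warehouse, mean of price_minus_reorder:
warehouse
W2    98.5
W4   -14.5
Name: price_minus_reorder, dtype: float64
Reading off the min of the resulting series, we get -14.5.

-14.5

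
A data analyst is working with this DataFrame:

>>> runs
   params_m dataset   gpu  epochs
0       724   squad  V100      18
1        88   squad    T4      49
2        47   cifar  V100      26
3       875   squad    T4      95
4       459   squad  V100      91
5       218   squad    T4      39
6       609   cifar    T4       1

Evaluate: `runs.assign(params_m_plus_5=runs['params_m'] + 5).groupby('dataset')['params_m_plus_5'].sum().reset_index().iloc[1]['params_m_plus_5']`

add column params_m_plus_5 = runs['params_m'] + 5:
   params_m dataset   gpu  epochs  params_m_plus_5
0       724   squad  V100      18              729
1        88   squad    T4      49               93
2        47   cifar  V100      26               52
3       875   squad    T4      95              880
4       459   squad  V100      91              464
5       218   squad    T4      39              223
6       609   cifar    T4       1              614
group by dataset, sum of params_m_plus_5:
dataset
cifar     666
squad    2389
Name: params_m_plus_5, dtype: int64
reset_index():
  dataset  params_m_plus_5
0   cifar              666
1   squad             2389
Hence 2389.

2389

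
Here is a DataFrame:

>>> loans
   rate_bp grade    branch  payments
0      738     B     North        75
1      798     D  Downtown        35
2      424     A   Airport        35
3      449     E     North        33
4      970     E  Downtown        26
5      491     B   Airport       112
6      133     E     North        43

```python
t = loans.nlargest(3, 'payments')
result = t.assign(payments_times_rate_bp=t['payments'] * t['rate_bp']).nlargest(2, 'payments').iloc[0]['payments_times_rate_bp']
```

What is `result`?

take 3 rows with largest payments:
   rate_bp grade   branch  payments
5      491     B  Airport       112
0      738     B    North        75
6      133     E    North        43
add column payments_times_rate_bp = t['payments'] * t['rate_bp']:
   rate_bp grade   branch  payments  payments_times_rate_bp
5      491     B  Airport       112                   54992
0      738     B    North        75                   55350
6      133     E    North        43                    5719
take 2 rows with largest payments:
   rate_bp grade   branch  payments  payments_times_rate_bp
5      491     B  Airport       112                   54992
0      738     B    North        75                   55350
Taking the value at position 0, column 'payments_times_rate_bp' gives 54992.

54992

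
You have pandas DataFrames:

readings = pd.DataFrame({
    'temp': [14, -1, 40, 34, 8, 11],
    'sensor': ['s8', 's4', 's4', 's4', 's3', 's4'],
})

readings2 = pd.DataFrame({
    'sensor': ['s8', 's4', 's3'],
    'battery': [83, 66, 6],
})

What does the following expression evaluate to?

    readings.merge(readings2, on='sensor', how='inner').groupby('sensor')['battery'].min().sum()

155

merge on 'sensor' (how='inner') → 6 rows:
   temp sensor  battery
0    14     s8       83
1    -1     s4       66
2    40     s4       66
3    34     s4       66
4     8     s3        6
5    11     s4       66
group by sensor, min of battery:
sensor
s3     6
s4    66
s8    83
Name: battery, dtype: int64
sum of the resulting series → 155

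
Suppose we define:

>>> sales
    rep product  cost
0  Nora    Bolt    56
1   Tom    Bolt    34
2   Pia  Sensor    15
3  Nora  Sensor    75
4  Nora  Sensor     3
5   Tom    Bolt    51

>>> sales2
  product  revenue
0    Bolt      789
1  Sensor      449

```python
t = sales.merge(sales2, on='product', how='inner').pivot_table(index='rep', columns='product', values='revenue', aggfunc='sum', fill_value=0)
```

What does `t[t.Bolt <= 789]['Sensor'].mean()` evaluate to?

673.5

merge on 'product' (how='inner') → 6 rows:
    rep product  cost  revenue
0  Nora    Bolt    56      789
1   Tom    Bolt    34      789
2   Pia  Sensor    15      449
3  Nora  Sensor    75      449
4  Nora  Sensor     3      449
5   Tom    Bolt    51      789
pivot: rows=rep, cols=product, sum(revenue):
product  Bolt  Sensor
rep                  
Nora      789     898
Pia         0     449
Tom      1578       0
filter rows where Bolt <= 789:
product  Bolt  Sensor
rep                  
Nora      789     898
Pia         0     449
Taking the mean of column 'Sensor' gives 673.5.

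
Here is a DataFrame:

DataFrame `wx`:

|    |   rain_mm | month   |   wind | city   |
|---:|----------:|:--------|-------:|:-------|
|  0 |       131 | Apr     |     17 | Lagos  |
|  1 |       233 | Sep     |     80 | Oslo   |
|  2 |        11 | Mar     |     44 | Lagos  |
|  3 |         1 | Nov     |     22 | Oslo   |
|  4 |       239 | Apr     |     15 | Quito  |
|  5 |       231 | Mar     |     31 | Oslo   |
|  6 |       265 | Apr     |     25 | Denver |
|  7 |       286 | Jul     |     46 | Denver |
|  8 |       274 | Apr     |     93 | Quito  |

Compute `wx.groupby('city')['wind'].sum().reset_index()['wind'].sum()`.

373

group by city, sum of wind:
city
Denver     71
Lagos      61
Oslo      133
Quito     108
Name: wind, dtype: int64
reset_index():
     city  wind
0  Denver    71
1   Lagos    61
2    Oslo   133
3   Quito   108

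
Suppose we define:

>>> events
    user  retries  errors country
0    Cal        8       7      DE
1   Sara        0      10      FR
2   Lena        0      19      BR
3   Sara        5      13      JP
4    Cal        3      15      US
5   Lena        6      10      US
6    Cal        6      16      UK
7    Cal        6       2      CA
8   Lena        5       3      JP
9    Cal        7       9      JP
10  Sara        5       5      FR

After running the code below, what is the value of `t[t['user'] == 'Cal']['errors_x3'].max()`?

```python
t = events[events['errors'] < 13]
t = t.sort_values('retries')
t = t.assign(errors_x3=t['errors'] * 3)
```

27

filter rows where errors < 13:
    user  retries  errors country
0    Cal        8       7      DE
1   Sara        0      10      FR
5   Lena        6      10      US
7    Cal        6       2      CA
8   Lena        5       3      JP
9    Cal        7       9      JP
10  Sara        5       5      FR
sort by retries:
    user  retries  errors country
1   Sara        0      10      FR
8   Lena        5       3      JP
10  Sara        5       5      FR
5   Lena        6      10      US
7    Cal        6       2      CA
9    Cal        7       9      JP
0    Cal        8       7      DE
add column errors_x3 = t['errors'] * 3:
    user  retries  errors country  errors_x3
1   Sara        0      10      FR         30
8   Lena        5       3      JP          9
10  Sara        5       5      FR         15
5   Lena        6      10      US         30
7    Cal        6       2      CA          6
9    Cal        7       9      JP         27
0    Cal        8       7      DE         21
filter rows where user == 'Cal':
  user  retries  errors country  errors_x3
7  Cal        6       2      CA          6
9  Cal        7       9      JP         27
0  Cal        8       7      DE         21
Finally, max of column 'errors_x3' = 27.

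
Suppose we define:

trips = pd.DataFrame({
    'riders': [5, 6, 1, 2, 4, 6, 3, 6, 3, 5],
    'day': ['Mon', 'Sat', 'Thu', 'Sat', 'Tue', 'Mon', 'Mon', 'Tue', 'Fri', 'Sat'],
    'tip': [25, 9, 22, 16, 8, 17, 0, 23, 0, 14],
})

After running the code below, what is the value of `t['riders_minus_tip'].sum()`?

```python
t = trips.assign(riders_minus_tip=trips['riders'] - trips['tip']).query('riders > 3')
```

add column riders_minus_tip = trips['riders'] - trips['tip']:
   riders  day  tip  riders_minus_tip
0       5  Mon   25               -20
1       6  Sat    9                -3
2       1  Thu   22               -21
3       2  Sat   16               -14
4       4  Tue    8                -4
5       6  Mon   17               -11
6       3  Mon    0                 3
7       6  Tue   23               -17
8       3  Fri    0                 3
9       5  Sat   14                -9
filter rows where riders > 3:
   riders  day  tip  riders_minus_tip
0       5  Mon   25               -20
1       6  Sat    9                -3
4       4  Tue    8                -4
5       6  Mon   17               -11
7       6  Tue   23               -17
9       5  Sat   14                -9
Taking the sum of column 'riders_minus_tip' gives -64.

-64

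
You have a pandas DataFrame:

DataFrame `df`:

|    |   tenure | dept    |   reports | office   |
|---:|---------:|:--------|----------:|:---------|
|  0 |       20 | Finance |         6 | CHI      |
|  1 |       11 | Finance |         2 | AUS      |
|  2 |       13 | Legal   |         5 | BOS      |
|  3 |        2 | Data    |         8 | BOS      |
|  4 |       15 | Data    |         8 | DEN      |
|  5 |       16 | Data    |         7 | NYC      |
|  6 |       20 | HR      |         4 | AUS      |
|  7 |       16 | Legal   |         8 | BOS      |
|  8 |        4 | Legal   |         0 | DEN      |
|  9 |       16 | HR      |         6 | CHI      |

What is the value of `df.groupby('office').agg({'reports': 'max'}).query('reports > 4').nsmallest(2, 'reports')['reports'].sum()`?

group by office, max of reports:
        reports
office         
AUS           4
BOS           8
CHI           6
DEN           8
NYC           7
filter rows where reports > 4:
        reports
office         
BOS           8
CHI           6
DEN           8
NYC           7
take 2 rows with smallest reports:
        reports
office         
CHI           6
NYC           7

13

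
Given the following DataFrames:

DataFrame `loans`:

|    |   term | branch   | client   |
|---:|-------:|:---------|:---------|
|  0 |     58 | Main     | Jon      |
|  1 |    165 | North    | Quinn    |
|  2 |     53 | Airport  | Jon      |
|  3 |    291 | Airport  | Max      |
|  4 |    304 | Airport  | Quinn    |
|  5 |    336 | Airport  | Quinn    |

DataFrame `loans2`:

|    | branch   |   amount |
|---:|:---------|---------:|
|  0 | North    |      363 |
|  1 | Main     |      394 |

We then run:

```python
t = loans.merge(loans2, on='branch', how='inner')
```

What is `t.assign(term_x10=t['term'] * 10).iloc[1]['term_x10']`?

merge on 'branch' (how='inner') → 2 rows:
   term branch client  amount
0    58   Main    Jon     394
1   165  North  Quinn     363
add column term_x10 = t['term'] * 10:
   term branch client  amount  term_x10
0    58   Main    Jon     394       580
1   165  North  Quinn     363      1650
value at position 1, column 'term_x10' → 1650

1650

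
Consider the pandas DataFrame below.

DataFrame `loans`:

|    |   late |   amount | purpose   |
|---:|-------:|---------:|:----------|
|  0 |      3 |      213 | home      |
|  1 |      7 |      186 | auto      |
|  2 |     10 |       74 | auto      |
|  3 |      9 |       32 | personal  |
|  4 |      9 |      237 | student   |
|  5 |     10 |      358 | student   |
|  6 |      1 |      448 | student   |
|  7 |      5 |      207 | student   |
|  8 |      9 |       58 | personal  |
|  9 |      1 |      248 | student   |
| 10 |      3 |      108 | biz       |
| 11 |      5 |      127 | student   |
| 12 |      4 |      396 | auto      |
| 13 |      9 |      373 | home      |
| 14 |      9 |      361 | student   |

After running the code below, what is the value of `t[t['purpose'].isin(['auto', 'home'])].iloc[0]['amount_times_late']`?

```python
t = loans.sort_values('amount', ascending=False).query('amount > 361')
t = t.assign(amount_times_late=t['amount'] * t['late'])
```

1584

sort by amount descending:
    late  amount   purpose
6      1     448   student
12     4     396      auto
13     9     373      home
14     9     361   student
5     10     358   student
9      1     248   student
4      9     237   student
0      3     213      home
7      5     207   student
1      7     186      auto
11     5     127   student
10     3     108       biz
2     10      74      auto
8      9      58  personal
3      9      32  personal
filter rows where amount > 361:
    late  amount  purpose
6      1     448  student
12     4     396     auto
13     9     373     home
add column amount_times_late = t['amount'] * t['late']:
    late  amount  purpose  amount_times_late
6      1     448  student                448
12     4     396     auto               1584
13     9     373     home               3357
filter rows where purpose in ['auto', 'home']:
    late  amount purpose  amount_times_late
12     4     396    auto               1584
13     9     373    home               3357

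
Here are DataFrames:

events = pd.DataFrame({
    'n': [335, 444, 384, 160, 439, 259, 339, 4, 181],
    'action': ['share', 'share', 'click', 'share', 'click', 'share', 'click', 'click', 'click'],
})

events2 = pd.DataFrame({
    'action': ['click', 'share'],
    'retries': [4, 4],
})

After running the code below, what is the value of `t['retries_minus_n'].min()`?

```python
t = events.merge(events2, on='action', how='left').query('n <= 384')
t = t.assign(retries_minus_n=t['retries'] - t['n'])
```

-380

merge on 'action' (how='left') → 9 rows:
     n action  retries
0  335  share        4
1  444  share        4
2  384  click        4
3  160  share        4
4  439  click        4
5  259  share        4
6  339  click        4
7    4  click        4
8  181  click        4
filter rows where n <= 384:
     n action  retries
0  335  share        4
2  384  click        4
3  160  share        4
5  259  share        4
6  339  click        4
7    4  click        4
8  181  click        4
add column retries_minus_n = t['retries'] - t['n']:
     n action  retries  retries_minus_n
0  335  share        4             -331
2  384  click        4             -380
3  160  share        4             -156
5  259  share        4             -255
6  339  click        4             -335
7    4  click        4                0
8  181  click        4             -177
Taking the min of column 'retries_minus_n' gives -380.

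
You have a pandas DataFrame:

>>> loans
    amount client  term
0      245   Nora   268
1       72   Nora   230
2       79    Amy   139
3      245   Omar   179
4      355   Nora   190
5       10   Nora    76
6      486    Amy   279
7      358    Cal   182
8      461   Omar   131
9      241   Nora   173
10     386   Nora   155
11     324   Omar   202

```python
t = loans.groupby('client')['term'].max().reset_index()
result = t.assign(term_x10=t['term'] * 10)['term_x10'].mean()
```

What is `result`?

group by client, max of term:
client
Amy     279
Cal     182
Nora    268
Omar    202
Name: term, dtype: int64
reset_index():
  client  term
0    Amy   279
1    Cal   182
2   Nora   268
3   Omar   202
add column term_x10 = t['term'] * 10:
  client  term  term_x10
0    Amy   279      2790
1    Cal   182      1820
2   Nora   268      2680
3   Omar   202      2020
The mean of column 'term_x10' is 2327.5.

2327.5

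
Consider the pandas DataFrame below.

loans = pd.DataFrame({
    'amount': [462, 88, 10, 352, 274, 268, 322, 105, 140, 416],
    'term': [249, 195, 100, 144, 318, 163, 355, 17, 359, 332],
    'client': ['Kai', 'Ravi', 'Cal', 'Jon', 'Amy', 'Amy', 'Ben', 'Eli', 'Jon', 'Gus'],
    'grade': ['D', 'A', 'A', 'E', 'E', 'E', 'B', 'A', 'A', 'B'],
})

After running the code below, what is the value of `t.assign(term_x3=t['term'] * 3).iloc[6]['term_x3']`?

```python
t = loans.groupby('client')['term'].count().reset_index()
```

group by client, count of term:
client
Amy     2
Ben     1
Cal     1
Eli     1
Gus     1
Jon     2
Kai     1
Ravi    1
Name: term, dtype: int64
reset_index():
  client  term
0    Amy     2
1    Ben     1
2    Cal     1
3    Eli     1
4    Gus     1
5    Jon     2
6    Kai     1
7   Ravi     1
add column term_x3 = t['term'] * 3:
  client  term  term_x3
0    Amy     2        6
1    Ben     1        3
2    Cal     1        3
3    Eli     1        3
4    Gus     1        3
5    Jon     2        6
6    Kai     1        3
7   Ravi     1        3
Reading off the value at position 6, column 'term_x3', we get 3.

3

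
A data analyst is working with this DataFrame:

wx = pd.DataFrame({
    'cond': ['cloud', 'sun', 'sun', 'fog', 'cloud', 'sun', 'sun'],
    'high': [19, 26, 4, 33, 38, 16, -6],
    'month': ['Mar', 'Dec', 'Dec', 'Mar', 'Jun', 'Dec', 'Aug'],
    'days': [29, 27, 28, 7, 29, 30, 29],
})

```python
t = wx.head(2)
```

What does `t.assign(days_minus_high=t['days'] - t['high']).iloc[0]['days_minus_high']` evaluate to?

take first 2 rows:
    cond  high month  days
0  cloud    19   Mar    29
1    sun    26   Dec    27
add column days_minus_high = t['days'] - t['high']:
    cond  high month  days  days_minus_high
0  cloud    19   Mar    29               10
1    sun    26   Dec    27                1

10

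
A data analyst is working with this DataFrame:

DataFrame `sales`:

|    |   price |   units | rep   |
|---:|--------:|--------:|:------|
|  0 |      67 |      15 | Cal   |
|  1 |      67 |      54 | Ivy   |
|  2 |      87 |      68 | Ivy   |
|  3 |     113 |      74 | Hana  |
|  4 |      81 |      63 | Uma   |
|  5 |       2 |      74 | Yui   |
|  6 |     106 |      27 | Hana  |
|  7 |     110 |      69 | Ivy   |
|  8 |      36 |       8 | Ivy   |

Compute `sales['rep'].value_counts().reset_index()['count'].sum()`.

9

value_counts of rep:
rep
Ivy     4
Hana    2
Cal     1
Uma     1
Yui     1
Name: count, dtype: int64
reset_index():
    rep  count
0   Ivy      4
1  Hana      2
2   Cal      1
3   Uma      1
4   Yui      1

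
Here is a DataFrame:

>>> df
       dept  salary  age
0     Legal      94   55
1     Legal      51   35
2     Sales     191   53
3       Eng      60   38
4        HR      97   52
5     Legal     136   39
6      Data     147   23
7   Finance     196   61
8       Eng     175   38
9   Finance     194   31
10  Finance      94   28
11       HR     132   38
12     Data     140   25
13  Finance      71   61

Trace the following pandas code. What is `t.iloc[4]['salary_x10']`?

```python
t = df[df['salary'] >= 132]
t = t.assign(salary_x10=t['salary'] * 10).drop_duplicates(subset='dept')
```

1750

filter rows where salary >= 132:
       dept  salary  age
2     Sales     191   53
5     Legal     136   39
6      Data     147   23
7   Finance     196   61
8       Eng     175   38
9   Finance     194   31
11       HR     132   38
12     Data     140   25
add column salary_x10 = t['salary'] * 10:
       dept  salary  age  salary_x10
2     Sales     191   53        1910
5     Legal     136   39        1360
6      Data     147   23        1470
7   Finance     196   61        1960
8       Eng     175   38        1750
9   Finance     194   31        1940
11       HR     132   38        1320
12     Data     140   25        1400
drop duplicate dept (keep=first):
       dept  salary  age  salary_x10
2     Sales     191   53        1910
5     Legal     136   39        1360
6      Data     147   23        1470
7   Finance     196   61        1960
8       Eng     175   38        1750
11       HR     132   38        1320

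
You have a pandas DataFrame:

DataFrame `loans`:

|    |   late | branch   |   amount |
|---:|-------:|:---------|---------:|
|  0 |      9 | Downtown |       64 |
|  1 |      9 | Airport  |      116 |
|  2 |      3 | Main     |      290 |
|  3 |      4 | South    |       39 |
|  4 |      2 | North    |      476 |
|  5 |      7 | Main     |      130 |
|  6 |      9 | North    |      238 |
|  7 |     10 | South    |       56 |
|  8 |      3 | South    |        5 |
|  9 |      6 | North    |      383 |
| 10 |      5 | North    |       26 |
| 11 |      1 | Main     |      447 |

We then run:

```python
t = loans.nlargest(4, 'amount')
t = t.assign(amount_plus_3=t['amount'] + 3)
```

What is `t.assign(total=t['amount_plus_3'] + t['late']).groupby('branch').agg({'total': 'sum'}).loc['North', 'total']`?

take 4 rows with largest amount:
    late branch  amount
4      2  North     476
11     1   Main     447
9      6  North     383
2      3   Main     290
add column amount_plus_3 = t['amount'] + 3:
    late branch  amount  amount_plus_3
4      2  North     476            479
11     1   Main     447            450
9      6  North     383            386
2      3   Main     290            293
add column total = t['amount_plus_3'] + t['late']:
    late branch  amount  amount_plus_3  total
4      2  North     476            479    481
11     1   Main     447            450    451
9      6  North     383            386    392
2      3   Main     290            293    296
group by branch, sum of total:
        total
branch       
Main      747
North     873
So loc['North', 'total'] = 873.

873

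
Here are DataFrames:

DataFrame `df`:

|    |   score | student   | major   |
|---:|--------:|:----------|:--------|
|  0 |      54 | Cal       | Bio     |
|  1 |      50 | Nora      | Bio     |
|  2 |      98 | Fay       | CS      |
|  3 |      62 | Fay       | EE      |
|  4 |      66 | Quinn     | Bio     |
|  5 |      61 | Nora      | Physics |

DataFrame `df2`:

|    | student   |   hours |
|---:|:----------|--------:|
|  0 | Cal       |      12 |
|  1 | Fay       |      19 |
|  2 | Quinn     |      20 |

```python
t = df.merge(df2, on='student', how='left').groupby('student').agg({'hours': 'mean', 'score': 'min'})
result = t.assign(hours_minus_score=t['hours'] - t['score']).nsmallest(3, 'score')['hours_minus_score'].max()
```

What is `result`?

-42.0

merge on 'student' (how='left') → 6 rows:
   score student    major  hours
0     54     Cal      Bio   12.0
1     50    Nora      Bio    NaN
2     98     Fay       CS   19.0
3     62     Fay       EE   19.0
4     66   Quinn      Bio   20.0
5     61    Nora  Physics    NaN
group by student: mean(hours), min(score):
         hours  score
student              
Cal       12.0     54
Fay       19.0     62
Nora       NaN     50
Quinn     20.0     66
add column hours_minus_score = t['hours'] - t['score']:
         hours  score  hours_minus_score
student                                 
Cal       12.0     54              -42.0
Fay       19.0     62              -43.0
Nora       NaN     50                NaN
Quinn     20.0     66              -46.0
take 3 rows with smallest score:
         hours  score  hours_minus_score
student                                 
Nora       NaN     50                NaN
Cal       12.0     54              -42.0
Fay       19.0     62              -43.0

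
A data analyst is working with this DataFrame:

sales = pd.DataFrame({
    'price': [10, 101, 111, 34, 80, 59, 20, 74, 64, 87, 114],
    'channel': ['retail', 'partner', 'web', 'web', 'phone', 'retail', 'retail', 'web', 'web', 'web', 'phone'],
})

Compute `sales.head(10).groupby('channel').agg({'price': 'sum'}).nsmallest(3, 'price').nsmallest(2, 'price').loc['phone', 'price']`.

take first 10 rows:
   price  channel
0     10   retail
1    101  partner
2    111      web
3     34      web
4     80    phone
5     59   retail
6     20   retail
7     74      web
8     64      web
9     87      web
group by channel, sum of price:
         price
channel       
partner    101
phone       80
retail      89
web        370
take 3 rows with smallest price:
         price
channel       
phone       80
retail      89
partner    101
take 2 rows with smallest price:
         price
channel       
phone       80
retail      89
Finally, value at row 'phone', column 'price' = 80.

80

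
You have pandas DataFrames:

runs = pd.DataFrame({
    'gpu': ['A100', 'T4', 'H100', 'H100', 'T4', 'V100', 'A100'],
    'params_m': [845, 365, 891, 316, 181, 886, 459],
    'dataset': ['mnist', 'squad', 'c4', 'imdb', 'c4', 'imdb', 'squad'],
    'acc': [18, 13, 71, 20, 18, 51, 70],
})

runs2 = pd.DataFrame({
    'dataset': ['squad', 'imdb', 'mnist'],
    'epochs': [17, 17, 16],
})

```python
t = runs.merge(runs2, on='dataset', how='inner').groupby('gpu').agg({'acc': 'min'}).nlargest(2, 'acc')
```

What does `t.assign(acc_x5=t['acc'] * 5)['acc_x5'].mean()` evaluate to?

merge on 'dataset' (how='inner') → 5 rows:
    gpu  params_m dataset  acc  epochs
0  A100       845   mnist   18      16
1    T4       365   squad   13      17
2  H100       316    imdb   20      17
3  V100       886    imdb   51      17
4  A100       459   squad   70      17
group by gpu, min of acc:
      acc
gpu      
A100   18
H100   20
T4     13
V100   51
take 2 rows with largest acc:
      acc
gpu      
V100   51
H100   20
add column acc_x5 = t['acc'] * 5:
      acc  acc_x5
gpu              
V100   51     255
H100   20     100
Reading off the mean of column 'acc_x5', we get 177.5.

177.5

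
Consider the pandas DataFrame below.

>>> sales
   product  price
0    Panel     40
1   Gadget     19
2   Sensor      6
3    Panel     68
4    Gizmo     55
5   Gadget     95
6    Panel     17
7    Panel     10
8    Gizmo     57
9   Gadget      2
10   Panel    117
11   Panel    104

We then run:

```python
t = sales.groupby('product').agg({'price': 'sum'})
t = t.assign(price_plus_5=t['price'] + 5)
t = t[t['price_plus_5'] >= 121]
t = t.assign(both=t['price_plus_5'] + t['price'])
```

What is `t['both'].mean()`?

group by product, sum of price:
         price
product       
Gadget     116
Gizmo      112
Panel      356
Sensor       6
add column price_plus_5 = t['price'] + 5:
         price  price_plus_5
product                     
Gadget     116           121
Gizmo      112           117
Panel      356           361
Sensor       6            11
filter rows where price_plus_5 >= 121:
         price  price_plus_5
product                     
Gadget     116           121
Panel      356           361
add column both = t['price_plus_5'] + t['price']:
         price  price_plus_5  both
product                           
Gadget     116           121   237
Panel      356           361   717

477.0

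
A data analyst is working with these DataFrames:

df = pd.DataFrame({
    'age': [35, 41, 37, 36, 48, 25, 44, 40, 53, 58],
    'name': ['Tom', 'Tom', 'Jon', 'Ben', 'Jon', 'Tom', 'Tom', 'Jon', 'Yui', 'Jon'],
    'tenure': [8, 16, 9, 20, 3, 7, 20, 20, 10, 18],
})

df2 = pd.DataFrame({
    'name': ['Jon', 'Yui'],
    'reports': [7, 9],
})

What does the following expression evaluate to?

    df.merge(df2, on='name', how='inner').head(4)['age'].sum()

merge on 'name' (how='inner') → 5 rows:
   age name  tenure  reports
0   37  Jon       9        7
1   48  Jon       3        7
2   40  Jon      20        7
3   53  Yui      10        9
4   58  Jon      18        7
take first 4 rows:
   age name  tenure  reports
0   37  Jon       9        7
1   48  Jon       3        7
2   40  Jon      20        7
3   53  Yui      10        9
The sum of column 'age' is 178.

178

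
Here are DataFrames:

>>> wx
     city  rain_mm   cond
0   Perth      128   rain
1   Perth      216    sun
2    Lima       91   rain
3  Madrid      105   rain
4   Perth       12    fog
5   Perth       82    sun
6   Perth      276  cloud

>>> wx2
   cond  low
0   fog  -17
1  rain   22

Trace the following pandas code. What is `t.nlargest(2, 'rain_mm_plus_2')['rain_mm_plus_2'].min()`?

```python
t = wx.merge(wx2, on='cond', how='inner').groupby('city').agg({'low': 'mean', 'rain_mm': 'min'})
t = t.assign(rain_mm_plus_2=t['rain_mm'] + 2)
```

93

merge on 'cond' (how='inner') → 4 rows:
     city  rain_mm  cond  low
0   Perth      128  rain   22
1    Lima       91  rain   22
2  Madrid      105  rain   22
3   Perth       12   fog  -17
group by city: mean(low), min(rain_mm):
         low  rain_mm
city                 
Lima    22.0       91
Madrid  22.0      105
Perth    2.5       12
add column rain_mm_plus_2 = t['rain_mm'] + 2:
         low  rain_mm  rain_mm_plus_2
city                                 
Lima    22.0       91              93
Madrid  22.0      105             107
Perth    2.5       12              14
take 2 rows with largest rain_mm_plus_2:
         low  rain_mm  rain_mm_plus_2
city                                 
Madrid  22.0      105             107
Lima    22.0       91              93
So min() = 93.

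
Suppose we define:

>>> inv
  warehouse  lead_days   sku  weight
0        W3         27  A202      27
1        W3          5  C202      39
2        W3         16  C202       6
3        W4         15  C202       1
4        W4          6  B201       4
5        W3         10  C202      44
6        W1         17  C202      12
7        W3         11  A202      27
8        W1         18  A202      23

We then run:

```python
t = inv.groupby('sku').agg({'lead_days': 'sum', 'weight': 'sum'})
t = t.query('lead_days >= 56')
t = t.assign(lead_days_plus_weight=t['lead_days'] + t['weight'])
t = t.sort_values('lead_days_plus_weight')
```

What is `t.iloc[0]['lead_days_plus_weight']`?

133

group by sku: sum(lead_days), sum(weight):
      lead_days  weight
sku                    
A202         56      77
B201          6       4
C202         63     102
filter rows where lead_days >= 56:
      lead_days  weight
sku                    
A202         56      77
C202         63     102
add column lead_days_plus_weight = t['lead_days'] + t['weight']:
      lead_days  weight  lead_days_plus_weight
sku                                           
A202         56      77                    133
C202         63     102                    165
sort by lead_days_plus_weight:
      lead_days  weight  lead_days_plus_weight
sku                                           
A202         56      77                    133
C202         63     102                    165
value at position 0, column 'lead_days_plus_weight' → 133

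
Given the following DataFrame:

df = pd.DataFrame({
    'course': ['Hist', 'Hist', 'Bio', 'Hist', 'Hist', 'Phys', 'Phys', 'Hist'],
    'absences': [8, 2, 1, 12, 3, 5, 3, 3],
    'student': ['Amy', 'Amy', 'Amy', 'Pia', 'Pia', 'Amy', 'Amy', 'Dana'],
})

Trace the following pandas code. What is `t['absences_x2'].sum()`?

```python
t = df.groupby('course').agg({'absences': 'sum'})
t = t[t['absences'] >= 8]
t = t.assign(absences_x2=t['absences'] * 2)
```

72

group by course, sum of absences:
        absences
course          
Bio            1
Hist          28
Phys           8
filter rows where absences >= 8:
        absences
course          
Hist          28
Phys           8
add column absences_x2 = t['absences'] * 2:
        absences  absences_x2
course                       
Hist          28           56
Phys           8           16
Then the sum of column 'absences_x2': 72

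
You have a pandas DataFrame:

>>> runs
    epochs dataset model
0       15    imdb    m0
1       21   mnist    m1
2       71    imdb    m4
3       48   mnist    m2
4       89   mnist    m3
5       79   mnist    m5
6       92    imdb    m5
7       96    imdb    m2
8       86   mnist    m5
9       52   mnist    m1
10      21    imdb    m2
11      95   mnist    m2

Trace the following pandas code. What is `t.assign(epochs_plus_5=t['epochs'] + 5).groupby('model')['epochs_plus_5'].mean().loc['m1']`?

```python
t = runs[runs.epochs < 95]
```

41.5

filter rows where epochs < 95:
    epochs dataset model
0       15    imdb    m0
1       21   mnist    m1
2       71    imdb    m4
3       48   mnist    m2
4       89   mnist    m3
5       79   mnist    m5
6       92    imdb    m5
8       86   mnist    m5
9       52   mnist    m1
10      21    imdb    m2
add column epochs_plus_5 = t['epochs'] + 5:
    epochs dataset model  epochs_plus_5
0       15    imdb    m0             20
1       21   mnist    m1             26
2       71    imdb    m4             76
3       48   mnist    m2             53
4       89   mnist    m3             94
5       79   mnist    m5             84
6       92    imdb    m5             97
8       86   mnist    m5             91
9       52   mnist    m1             57
10      21    imdb    m2             26
group by model, mean of epochs_plus_5:
model
m0    20.000000
m1    41.500000
m2    39.500000
m3    94.000000
m4    76.000000
m5    90.666667
Name: epochs_plus_5, dtype: float64
So loc['m1'] = 41.5.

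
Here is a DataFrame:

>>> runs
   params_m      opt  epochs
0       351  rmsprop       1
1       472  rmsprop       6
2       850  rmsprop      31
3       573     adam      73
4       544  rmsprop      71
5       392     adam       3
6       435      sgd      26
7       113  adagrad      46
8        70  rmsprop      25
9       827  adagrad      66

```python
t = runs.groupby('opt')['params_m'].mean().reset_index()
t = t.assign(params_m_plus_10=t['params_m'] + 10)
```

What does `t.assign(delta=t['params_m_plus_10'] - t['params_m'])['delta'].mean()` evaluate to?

group by opt, mean of params_m:
opt
adagrad    470.0
adam       482.5
rmsprop    457.4
sgd        435.0
Name: params_m, dtype: float64
reset_index():
       opt  params_m
0  adagrad     470.0
1     adam     482.5
2  rmsprop     457.4
3      sgd     435.0
add column params_m_plus_10 = t['params_m'] + 10:
       opt  params_m  params_m_plus_10
0  adagrad     470.0             480.0
1     adam     482.5             492.5
2  rmsprop     457.4             467.4
3      sgd     435.0             445.0
add column delta = t['params_m_plus_10'] - t['params_m']:
       opt  params_m  params_m_plus_10  delta
0  adagrad     470.0             480.0   10.0
1     adam     482.5             492.5   10.0
2  rmsprop     457.4             467.4   10.0
3      sgd     435.0             445.0   10.0
Finally, mean of column 'delta' = 10.0.

10.0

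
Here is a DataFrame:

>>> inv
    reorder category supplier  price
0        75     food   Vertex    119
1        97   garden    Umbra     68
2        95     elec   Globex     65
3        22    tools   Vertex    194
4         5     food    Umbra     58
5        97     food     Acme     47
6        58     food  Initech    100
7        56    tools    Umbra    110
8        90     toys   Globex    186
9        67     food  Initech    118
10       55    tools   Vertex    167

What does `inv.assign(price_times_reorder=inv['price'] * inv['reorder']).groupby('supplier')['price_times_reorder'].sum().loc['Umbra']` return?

13046

add column price_times_reorder = inv['price'] * inv['reorder']:
    reorder category supplier  price  price_times_reorder
0        75     food   Vertex    119                 8925
1        97   garden    Umbra     68                 6596
2        95     elec   Globex     65                 6175
3        22    tools   Vertex    194                 4268
4         5     food    Umbra     58                  290
5        97     food     Acme     47                 4559
6        58     food  Initech    100                 5800
7        56    tools    Umbra    110                 6160
8        90     toys   Globex    186                16740
9        67     food  Initech    118                 7906
10       55    tools   Vertex    167                 9185
group by supplier, sum of price_times_reorder:
supplier
Acme        4559
Globex     22915
Initech    13706
Umbra      13046
Vertex     22378
Name: price_times_reorder, dtype: int64
Hence 13046.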